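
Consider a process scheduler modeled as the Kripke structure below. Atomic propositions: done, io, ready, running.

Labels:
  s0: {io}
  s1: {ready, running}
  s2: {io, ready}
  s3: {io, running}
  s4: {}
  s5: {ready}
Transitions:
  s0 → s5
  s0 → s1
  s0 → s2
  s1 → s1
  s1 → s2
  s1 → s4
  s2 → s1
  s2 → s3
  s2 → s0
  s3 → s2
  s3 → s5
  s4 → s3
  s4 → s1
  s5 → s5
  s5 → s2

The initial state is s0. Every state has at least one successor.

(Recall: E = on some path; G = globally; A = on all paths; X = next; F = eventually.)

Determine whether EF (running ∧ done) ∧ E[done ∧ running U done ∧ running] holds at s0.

States satisfying running ∧ done: ∅.
States satisfying EF (running ∧ done): ∅.
States satisfying done ∧ running: ∅.
States satisfying E[done ∧ running U done ∧ running]: ∅.
States satisfying EF (running ∧ done) ∧ E[done ∧ running U done ∧ running]: ∅.
s0 ∉ Sat(EF (running ∧ done) ∧ E[done ∧ running U done ∧ running]).

Does not hold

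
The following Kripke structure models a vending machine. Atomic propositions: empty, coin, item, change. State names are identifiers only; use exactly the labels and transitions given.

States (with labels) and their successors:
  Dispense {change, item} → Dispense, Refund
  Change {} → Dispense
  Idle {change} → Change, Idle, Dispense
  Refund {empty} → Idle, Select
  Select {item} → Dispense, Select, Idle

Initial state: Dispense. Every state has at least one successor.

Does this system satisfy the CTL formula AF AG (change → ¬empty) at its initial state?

Satisfied

States satisfying AG (change → ¬empty): {Dispense, Change, Idle, Refund, Select}.
States satisfying AF AG (change → ¬empty): {Dispense, Change, Idle, Refund, Select}.
Dispense ∈ Sat(AF AG (change → ¬empty)).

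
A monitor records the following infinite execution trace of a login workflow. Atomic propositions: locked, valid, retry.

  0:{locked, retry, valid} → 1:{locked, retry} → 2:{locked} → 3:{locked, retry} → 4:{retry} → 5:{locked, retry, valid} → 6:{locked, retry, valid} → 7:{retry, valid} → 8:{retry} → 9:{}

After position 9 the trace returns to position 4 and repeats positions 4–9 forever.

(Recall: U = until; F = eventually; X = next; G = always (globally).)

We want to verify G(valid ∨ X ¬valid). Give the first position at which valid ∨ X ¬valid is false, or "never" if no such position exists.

4

Check valid ∨ X ¬valid at each position in order: 0 ✓, 1 ✓, 2 ✓, 3 ✓.
At position 4 the labels are {retry} and the next position 5 has {locked, retry, valid}, so valid ∨ X ¬valid is false there. This is the first violation.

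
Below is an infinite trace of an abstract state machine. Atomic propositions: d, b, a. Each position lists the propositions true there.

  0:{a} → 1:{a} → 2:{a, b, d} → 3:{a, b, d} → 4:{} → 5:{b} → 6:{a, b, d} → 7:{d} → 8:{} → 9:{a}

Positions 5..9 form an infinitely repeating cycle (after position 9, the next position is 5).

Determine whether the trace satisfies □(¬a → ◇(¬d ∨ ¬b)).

Yes

¬a → ◇(¬d ∨ ¬b) holds at every position 0..9, and those are all positions ever visited, so □(¬a → ◇(¬d ∨ ¬b)) holds.
Positions where ¬a holds: 4, 5, 7, 8.
Check ◇(¬d ∨ ¬b) at each: 4→ok, 5→ok, 7→ok, 8→ok.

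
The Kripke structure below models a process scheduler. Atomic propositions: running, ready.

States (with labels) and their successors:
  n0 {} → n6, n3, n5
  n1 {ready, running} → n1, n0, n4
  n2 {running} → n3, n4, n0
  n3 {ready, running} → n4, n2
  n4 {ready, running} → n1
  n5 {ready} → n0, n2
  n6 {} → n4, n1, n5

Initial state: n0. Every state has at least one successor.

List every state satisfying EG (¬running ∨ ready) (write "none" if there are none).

{n0, n1, n3, n4, n5, n6}

States satisfying ¬running ∨ ready: {n0, n1, n3, n4, n5, n6}.
States satisfying EG (¬running ∨ ready): {n0, n1, n3, n4, n5, n6}.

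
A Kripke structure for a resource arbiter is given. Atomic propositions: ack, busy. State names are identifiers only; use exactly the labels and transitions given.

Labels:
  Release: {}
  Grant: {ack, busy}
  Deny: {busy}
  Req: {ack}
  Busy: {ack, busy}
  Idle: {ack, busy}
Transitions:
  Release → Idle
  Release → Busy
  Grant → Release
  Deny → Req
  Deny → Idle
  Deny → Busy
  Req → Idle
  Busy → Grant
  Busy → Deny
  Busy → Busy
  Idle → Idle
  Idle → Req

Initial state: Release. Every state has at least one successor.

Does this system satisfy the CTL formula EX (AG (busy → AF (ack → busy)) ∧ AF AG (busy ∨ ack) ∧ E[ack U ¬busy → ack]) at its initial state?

Yes

States satisfying EX (AG (busy → AF (ack → busy)) ∧ AF AG (busy ∨ ack) ∧ E[ack U ¬busy → ack]): {Release, Deny, Req, Idle}.
Release ∈ Sat(EX (AG (busy → AF (ack → busy)) ∧ AF AG (busy ∨ ack) ∧ E[ack U ¬busy → ack])).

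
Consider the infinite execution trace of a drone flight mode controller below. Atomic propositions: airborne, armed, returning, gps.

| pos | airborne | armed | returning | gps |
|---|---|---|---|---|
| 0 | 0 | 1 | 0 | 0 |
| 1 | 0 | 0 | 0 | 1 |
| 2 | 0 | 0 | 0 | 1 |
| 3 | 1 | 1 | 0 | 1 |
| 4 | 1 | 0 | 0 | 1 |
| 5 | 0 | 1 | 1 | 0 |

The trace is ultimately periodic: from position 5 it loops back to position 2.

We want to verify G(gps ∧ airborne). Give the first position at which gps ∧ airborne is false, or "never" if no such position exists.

0

At position 0 the labels are {armed}, so gps ∧ airborne is false there. This is the first violation.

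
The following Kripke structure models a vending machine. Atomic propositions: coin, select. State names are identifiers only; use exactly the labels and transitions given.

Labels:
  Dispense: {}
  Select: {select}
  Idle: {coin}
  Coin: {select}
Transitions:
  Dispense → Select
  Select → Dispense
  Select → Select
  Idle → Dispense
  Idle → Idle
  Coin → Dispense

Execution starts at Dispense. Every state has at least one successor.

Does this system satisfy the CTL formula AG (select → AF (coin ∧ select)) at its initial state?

States satisfying select → AF (coin ∧ select): {Dispense, Idle}.
States satisfying AG (select → AF (coin ∧ select)): ∅.
Select is reachable from Dispense and violates select → AF (coin ∧ select), so AG fails at Dispense.
Dispense ∉ Sat(AG (select → AF (coin ∧ select))).

Violated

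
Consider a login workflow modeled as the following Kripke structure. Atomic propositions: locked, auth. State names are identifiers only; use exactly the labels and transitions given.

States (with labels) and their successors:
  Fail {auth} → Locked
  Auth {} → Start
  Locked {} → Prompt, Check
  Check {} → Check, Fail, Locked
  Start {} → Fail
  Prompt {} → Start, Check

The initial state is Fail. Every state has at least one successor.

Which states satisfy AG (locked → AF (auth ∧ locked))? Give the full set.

States satisfying locked → AF (auth ∧ locked): {Fail, Auth, Locked, Check, Start, Prompt}.
States satisfying AG (locked → AF (auth ∧ locked)): {Fail, Auth, Locked, Check, Start, Prompt}.

{Fail, Auth, Locked, Check, Start, Prompt}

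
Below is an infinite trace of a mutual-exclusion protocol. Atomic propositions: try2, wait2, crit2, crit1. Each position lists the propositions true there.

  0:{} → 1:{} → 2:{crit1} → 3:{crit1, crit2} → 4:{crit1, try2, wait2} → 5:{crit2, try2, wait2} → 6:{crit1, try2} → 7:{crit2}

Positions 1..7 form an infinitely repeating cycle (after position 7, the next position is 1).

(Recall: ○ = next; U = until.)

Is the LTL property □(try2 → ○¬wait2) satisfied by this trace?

Does not hold

try2 → ○¬wait2 must hold at every position from 0 onward. It fails at position 4, so □(try2 → ○¬wait2) is false.
Positions where try2 holds: 4, 5, 6.
Check ○¬wait2 at each: 4→fails, 5→ok, 6→ok.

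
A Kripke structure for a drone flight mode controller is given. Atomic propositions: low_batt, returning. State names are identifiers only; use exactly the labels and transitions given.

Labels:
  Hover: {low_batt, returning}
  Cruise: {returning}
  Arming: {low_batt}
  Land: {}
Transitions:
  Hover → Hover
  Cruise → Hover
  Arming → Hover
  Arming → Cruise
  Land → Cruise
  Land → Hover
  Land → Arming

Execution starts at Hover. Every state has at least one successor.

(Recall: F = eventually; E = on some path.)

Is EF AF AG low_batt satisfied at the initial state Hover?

States satisfying AF AG low_batt: {Hover, Cruise, Arming, Land}.
States satisfying EF AF AG low_batt: {Hover, Cruise, Arming, Land}.
Some path from Hover reaches a state where AF AG low_batt holds.
Hover ∈ Sat(EF AF AG low_batt).

Satisfied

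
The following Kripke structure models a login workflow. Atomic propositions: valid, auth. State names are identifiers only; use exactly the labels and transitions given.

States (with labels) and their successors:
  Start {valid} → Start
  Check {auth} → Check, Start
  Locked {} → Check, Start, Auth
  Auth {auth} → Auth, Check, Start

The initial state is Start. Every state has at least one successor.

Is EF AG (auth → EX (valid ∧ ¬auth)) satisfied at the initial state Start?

States satisfying AG (auth → EX (valid ∧ ¬auth)): {Start, Check, Locked, Auth}.
States satisfying EF AG (auth → EX (valid ∧ ¬auth)): {Start, Check, Locked, Auth}.
Some path from Start reaches a state where AG (auth → EX (valid ∧ ¬auth)) holds.
Start ∈ Sat(EF AG (auth → EX (valid ∧ ¬auth))).

Yes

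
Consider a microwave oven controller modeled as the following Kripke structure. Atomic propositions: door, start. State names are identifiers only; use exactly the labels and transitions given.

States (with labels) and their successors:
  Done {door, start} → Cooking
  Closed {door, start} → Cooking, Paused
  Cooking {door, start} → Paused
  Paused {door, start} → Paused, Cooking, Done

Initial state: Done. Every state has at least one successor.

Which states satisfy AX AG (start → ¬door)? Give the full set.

none

States satisfying AG (start → ¬door): ∅.
States satisfying AX AG (start → ¬door): ∅.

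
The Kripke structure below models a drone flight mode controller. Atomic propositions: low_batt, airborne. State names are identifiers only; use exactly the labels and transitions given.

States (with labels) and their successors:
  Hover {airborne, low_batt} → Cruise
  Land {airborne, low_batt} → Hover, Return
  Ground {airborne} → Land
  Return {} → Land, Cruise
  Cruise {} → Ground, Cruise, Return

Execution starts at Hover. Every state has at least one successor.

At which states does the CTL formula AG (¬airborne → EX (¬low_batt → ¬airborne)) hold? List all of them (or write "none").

States satisfying ¬airborne → EX (¬low_batt → ¬airborne): {Hover, Land, Ground, Return, Cruise}.
States satisfying AG (¬airborne → EX (¬low_batt → ¬airborne)): {Hover, Land, Ground, Return, Cruise}.

{Hover, Land, Ground, Return, Cruise}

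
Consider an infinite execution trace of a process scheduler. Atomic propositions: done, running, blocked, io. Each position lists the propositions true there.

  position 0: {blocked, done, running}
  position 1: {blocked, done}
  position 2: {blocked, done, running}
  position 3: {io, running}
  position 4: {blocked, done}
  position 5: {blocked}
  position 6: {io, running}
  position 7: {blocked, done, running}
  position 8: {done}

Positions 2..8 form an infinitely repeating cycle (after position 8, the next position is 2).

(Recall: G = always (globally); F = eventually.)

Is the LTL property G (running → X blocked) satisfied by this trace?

running → X blocked must hold at every position from 0 onward. It fails at position 2, so G (running → X blocked) is false.
Positions where running holds: 0, 2, 3, 6, 7.
Check X blocked at each: 0→ok, 2→fails, 3→ok, 6→ok, 7→fails.

Does not hold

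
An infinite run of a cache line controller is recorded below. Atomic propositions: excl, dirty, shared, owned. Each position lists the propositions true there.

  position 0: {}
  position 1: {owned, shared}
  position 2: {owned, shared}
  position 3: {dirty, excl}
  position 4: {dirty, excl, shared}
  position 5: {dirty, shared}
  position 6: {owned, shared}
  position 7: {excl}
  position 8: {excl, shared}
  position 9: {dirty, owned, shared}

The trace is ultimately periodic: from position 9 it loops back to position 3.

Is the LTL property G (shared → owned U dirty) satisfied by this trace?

No

shared → owned U dirty must hold at every position from 0 onward. It fails at position 6, so G (shared → owned U dirty) is false.
Positions where shared holds: 1, 2, 4, 5, 6, 8, 9.
Check owned U dirty at each: 1→ok, 2→ok, 4→ok, 5→ok, 6→fails, 8→fails, 9→ok.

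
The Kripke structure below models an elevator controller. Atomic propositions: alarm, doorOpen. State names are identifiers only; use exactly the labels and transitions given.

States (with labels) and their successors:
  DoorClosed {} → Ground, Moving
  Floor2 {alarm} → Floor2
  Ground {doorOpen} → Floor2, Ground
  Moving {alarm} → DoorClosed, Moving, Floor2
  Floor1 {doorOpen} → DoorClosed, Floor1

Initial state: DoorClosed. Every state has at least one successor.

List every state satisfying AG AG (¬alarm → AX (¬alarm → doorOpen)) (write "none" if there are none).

{DoorClosed, Floor2, Ground, Moving}

States satisfying AG (¬alarm → AX (¬alarm → doorOpen)): {DoorClosed, Floor2, Ground, Moving}.
States satisfying AG AG (¬alarm → AX (¬alarm → doorOpen)): {DoorClosed, Floor2, Ground, Moving}.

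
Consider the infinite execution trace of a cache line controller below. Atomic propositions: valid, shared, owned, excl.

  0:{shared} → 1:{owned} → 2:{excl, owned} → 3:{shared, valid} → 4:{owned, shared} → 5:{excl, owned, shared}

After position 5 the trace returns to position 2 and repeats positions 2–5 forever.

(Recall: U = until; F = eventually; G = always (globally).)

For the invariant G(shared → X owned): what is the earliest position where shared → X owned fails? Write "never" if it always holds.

shared → X owned holds at every position 0..5, and those are all the positions the trace ever visits, so the invariant G(shared → X owned) is never violated.

never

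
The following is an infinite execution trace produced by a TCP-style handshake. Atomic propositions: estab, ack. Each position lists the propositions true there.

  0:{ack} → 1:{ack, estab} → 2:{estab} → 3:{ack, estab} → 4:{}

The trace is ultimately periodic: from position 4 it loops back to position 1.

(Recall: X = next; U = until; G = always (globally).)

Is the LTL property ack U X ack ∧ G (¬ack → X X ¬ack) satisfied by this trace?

Satisfied

Walking from position 0: X ack first holds at position 0, and ack holds at every earlier position along the way, so ack U X ack holds.
¬ack → X X ¬ack holds at every position 0..4, and those are all positions ever visited, so G (¬ack → X X ¬ack) holds.
Positions where ¬ack holds: 2, 4.
Check X X ¬ack at each: 2→ok, 4→ok.
At position 0: ack U X ack is true; G (¬ack → X X ¬ack) is true; so ack U X ack ∧ G (¬ack → X X ¬ack) is true.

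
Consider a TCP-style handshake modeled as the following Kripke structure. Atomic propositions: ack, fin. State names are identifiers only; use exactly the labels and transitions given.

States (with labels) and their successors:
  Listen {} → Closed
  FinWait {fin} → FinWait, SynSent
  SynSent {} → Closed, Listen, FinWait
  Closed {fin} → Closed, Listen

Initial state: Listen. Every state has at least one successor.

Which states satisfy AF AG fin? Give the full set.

none

States satisfying AG fin: ∅.
States satisfying AF AG fin: ∅.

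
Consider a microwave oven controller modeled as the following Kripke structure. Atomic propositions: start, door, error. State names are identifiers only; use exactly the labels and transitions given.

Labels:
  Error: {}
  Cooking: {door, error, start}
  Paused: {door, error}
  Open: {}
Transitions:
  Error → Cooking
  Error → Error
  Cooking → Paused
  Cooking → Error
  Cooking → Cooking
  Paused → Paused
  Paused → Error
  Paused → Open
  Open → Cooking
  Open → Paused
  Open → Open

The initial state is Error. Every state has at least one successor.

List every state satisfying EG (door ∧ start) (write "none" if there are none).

States satisfying door ∧ start: {Cooking}.
States satisfying EG (door ∧ start): {Cooking}.

{Cooking}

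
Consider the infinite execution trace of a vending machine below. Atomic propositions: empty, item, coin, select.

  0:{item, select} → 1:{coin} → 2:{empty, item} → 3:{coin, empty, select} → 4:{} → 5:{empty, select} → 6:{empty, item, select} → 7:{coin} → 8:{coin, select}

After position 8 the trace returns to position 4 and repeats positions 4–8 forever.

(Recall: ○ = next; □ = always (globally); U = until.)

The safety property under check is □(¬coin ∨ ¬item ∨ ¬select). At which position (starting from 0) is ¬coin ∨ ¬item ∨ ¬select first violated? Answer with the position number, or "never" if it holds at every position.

¬coin ∨ ¬item ∨ ¬select holds at every position 0..8, and those are all the positions the trace ever visits, so the invariant □(¬coin ∨ ¬item ∨ ¬select) is never violated.

never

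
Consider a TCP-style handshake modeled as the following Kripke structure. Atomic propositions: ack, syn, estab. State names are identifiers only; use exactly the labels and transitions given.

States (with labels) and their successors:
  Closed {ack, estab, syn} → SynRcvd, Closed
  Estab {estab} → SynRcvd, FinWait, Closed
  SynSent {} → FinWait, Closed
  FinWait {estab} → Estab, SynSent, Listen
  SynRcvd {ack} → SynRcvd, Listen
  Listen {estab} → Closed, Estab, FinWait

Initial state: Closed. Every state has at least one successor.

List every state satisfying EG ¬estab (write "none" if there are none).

States satisfying ¬estab: {SynSent, SynRcvd}.
States satisfying EG ¬estab: {SynRcvd}.

{SynRcvd}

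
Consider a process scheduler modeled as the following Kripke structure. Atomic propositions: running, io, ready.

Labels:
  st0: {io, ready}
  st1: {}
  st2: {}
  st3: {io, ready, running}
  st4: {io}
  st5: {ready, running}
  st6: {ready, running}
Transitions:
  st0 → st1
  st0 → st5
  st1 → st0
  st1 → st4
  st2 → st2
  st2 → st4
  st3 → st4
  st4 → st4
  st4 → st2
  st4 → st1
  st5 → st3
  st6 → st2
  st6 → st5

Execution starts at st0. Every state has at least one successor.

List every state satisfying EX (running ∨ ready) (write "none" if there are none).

States satisfying running ∨ ready: {st0, st3, st5, st6}.
States satisfying EX (running ∨ ready): {st0, st1, st5, st6}.

{st0, st1, st5, st6}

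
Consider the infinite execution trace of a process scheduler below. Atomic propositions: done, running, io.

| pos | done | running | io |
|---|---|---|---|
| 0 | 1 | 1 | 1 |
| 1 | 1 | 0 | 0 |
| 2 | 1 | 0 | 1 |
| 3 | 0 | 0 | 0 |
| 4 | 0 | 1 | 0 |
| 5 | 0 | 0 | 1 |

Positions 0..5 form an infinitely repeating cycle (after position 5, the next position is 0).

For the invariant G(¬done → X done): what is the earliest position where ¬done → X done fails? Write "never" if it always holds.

Check ¬done → X done at each position in order: 0 ✓, 1 ✓, 2 ✓.
At position 3 the labels are {} and the next position 4 has {running}, so ¬done → X done is false there. This is the first violation.

3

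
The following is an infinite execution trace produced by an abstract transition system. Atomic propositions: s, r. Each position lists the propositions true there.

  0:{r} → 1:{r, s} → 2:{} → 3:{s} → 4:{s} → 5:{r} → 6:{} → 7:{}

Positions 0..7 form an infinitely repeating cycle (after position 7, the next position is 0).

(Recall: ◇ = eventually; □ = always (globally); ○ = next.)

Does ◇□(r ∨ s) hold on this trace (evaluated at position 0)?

□(r ∨ s) is false at every position 0..7, so it never becomes true and ◇□(r ∨ s) fails.

Does not hold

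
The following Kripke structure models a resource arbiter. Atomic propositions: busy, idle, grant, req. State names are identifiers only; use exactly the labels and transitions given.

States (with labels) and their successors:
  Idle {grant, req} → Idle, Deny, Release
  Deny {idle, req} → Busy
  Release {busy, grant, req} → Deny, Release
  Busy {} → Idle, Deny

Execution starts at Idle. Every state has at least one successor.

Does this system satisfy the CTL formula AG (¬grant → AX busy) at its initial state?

No

States satisfying ¬grant → AX busy: {Idle, Release}.
States satisfying AG (¬grant → AX busy): ∅.
Busy is reachable from Idle and violates ¬grant → AX busy, so AG fails at Idle.
Idle ∉ Sat(AG (¬grant → AX busy)).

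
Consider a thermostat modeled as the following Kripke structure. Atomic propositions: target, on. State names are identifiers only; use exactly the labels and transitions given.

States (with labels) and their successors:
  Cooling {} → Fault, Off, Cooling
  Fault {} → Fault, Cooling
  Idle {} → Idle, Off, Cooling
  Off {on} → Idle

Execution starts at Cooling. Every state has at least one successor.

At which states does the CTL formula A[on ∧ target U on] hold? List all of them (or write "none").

{Off}

States satisfying on ∧ target: ∅.
States satisfying on: {Off}.
States satisfying A[on ∧ target U on]: {Off}.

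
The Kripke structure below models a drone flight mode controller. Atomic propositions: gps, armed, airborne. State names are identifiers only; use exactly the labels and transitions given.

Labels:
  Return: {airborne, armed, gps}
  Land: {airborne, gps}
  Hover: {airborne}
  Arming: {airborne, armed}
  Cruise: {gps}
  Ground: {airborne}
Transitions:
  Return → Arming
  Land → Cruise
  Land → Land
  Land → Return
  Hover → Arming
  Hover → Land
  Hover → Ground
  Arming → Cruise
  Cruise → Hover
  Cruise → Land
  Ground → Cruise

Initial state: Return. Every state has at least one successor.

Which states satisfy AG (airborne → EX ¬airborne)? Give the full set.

States satisfying airborne → EX ¬airborne: {Land, Arming, Cruise, Ground}.
States satisfying AG (airborne → EX ¬airborne): ∅.

none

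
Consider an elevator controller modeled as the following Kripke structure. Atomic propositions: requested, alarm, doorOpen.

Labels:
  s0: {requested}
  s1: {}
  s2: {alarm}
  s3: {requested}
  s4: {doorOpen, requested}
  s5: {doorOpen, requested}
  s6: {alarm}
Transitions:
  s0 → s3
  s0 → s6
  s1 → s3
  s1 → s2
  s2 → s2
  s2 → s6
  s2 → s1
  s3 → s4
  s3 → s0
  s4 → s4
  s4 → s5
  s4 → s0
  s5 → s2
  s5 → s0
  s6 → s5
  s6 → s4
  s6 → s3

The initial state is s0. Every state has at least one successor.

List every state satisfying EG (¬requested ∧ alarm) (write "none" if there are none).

States satisfying ¬requested ∧ alarm: {s2, s6}.
States satisfying EG (¬requested ∧ alarm): {s2}.

{s2}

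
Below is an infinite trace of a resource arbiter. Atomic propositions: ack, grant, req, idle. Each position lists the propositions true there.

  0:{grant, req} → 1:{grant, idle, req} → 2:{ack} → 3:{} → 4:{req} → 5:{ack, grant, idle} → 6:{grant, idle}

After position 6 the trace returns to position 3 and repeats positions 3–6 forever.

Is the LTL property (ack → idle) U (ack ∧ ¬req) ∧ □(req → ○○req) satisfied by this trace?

Walking from position 0: ack ∧ ¬req first holds at position 2, and ack → idle holds at every earlier position along the way, so (ack → idle) U (ack ∧ ¬req) holds.
req → ○○req must hold at every position from 0 onward. It fails at position 0, so □(req → ○○req) is false.
Positions where req holds: 0, 1, 4.
Check ○○req at each: 0→fails, 1→fails, 4→fails.
At position 0: (ack → idle) U (ack ∧ ¬req) is true; □(req → ○○req) is false; so (ack → idle) U (ack ∧ ¬req) ∧ □(req → ○○req) is false.

Does not hold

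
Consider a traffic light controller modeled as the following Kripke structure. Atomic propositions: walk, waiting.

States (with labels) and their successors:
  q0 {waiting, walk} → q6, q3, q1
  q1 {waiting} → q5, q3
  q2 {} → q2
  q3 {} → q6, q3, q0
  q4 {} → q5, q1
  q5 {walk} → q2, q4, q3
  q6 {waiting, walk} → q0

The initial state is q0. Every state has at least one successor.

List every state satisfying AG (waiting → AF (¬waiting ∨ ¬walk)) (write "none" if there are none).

States satisfying waiting → AF (¬waiting ∨ ¬walk): {q1, q2, q3, q4, q5}.
States satisfying AG (waiting → AF (¬waiting ∨ ¬walk)): {q2}.

{q2}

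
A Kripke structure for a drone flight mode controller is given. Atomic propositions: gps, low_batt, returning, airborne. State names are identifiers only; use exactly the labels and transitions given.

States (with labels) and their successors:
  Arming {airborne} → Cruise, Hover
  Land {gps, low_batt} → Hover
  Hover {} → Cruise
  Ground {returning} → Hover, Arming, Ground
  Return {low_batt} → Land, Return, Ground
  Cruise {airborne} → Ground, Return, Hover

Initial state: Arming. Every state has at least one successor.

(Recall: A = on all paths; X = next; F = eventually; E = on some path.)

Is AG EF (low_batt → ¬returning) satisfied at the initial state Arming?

Satisfied

States satisfying EF (low_batt → ¬returning): {Arming, Land, Hover, Ground, Return, Cruise}.
States satisfying AG EF (low_batt → ¬returning): {Arming, Land, Hover, Ground, Return, Cruise}.
Every state reachable from Arming satisfies EF (low_batt → ¬returning).
Arming ∈ Sat(AG EF (low_batt → ¬returning)).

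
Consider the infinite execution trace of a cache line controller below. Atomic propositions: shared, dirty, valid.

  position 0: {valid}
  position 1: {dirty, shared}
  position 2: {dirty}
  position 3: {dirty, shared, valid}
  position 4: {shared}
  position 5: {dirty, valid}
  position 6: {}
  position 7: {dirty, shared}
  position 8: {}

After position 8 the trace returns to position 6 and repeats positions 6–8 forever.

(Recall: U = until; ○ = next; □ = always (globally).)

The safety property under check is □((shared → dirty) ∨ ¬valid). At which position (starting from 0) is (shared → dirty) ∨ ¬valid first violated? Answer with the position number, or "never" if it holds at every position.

(shared → dirty) ∨ ¬valid holds at every position 0..8, and those are all the positions the trace ever visits, so the invariant □((shared → dirty) ∨ ¬valid) is never violated.

never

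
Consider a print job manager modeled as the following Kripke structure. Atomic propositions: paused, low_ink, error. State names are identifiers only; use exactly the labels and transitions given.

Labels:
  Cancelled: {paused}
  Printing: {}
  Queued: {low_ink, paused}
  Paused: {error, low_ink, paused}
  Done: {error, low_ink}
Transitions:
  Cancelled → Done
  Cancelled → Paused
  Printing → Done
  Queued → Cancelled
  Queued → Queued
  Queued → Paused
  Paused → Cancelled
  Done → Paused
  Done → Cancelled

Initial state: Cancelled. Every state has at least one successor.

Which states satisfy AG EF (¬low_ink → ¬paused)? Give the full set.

States satisfying EF (¬low_ink → ¬paused): {Cancelled, Printing, Queued, Paused, Done}.
States satisfying AG EF (¬low_ink → ¬paused): {Cancelled, Printing, Queued, Paused, Done}.

{Cancelled, Printing, Queued, Paused, Done}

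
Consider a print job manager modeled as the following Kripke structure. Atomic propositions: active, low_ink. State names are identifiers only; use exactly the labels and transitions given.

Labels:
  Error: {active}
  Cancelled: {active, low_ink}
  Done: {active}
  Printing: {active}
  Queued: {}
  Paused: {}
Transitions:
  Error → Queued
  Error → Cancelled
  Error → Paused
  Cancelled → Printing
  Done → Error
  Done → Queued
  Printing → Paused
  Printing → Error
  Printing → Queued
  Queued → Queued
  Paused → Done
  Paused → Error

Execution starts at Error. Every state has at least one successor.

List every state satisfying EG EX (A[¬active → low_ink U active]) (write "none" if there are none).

States satisfying EX (A[¬active → low_ink U active]): {Error, Cancelled, Done, Printing, Paused}.
States satisfying EG EX (A[¬active → low_ink U active]): {Error, Cancelled, Done, Printing, Paused}.

{Error, Cancelled, Done, Printing, Paused}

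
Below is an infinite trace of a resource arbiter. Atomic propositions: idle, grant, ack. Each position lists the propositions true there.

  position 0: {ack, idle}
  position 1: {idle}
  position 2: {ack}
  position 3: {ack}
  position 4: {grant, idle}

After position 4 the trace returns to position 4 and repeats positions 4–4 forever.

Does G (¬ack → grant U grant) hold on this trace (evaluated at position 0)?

No

¬ack → grant U grant must hold at every position from 0 onward. It fails at position 1, so G (¬ack → grant U grant) is false.
Positions where ¬ack holds: 1, 4.
Check grant U grant at each: 1→fails, 4→ok.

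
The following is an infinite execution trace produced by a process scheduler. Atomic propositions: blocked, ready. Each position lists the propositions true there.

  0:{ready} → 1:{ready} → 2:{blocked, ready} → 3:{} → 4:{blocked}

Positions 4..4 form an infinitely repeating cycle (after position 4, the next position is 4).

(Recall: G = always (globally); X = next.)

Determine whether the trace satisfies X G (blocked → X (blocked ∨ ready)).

The position after 0 is 1; G (blocked → X (blocked ∨ ready)) is false there.

No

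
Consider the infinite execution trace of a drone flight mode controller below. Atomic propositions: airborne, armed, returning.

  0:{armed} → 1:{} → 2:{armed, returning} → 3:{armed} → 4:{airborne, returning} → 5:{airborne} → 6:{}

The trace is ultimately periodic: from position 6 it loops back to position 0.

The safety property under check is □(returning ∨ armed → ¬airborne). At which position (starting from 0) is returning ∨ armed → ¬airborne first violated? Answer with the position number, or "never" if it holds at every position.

Check returning ∨ armed → ¬airborne at each position in order: 0 ✓, 1 ✓, 2 ✓, 3 ✓.
At position 4 the labels are {airborne, returning}, so returning ∨ armed → ¬airborne is false there. This is the first violation.

4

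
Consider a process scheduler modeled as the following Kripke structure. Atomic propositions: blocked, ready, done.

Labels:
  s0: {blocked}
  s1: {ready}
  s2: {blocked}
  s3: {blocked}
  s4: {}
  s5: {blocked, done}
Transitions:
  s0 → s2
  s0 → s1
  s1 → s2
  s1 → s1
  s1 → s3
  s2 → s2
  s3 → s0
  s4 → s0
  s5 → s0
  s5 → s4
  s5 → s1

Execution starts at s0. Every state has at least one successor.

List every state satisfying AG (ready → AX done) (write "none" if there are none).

States satisfying ready → AX done: {s0, s2, s3, s4, s5}.
States satisfying AG (ready → AX done): {s2}.

{s2}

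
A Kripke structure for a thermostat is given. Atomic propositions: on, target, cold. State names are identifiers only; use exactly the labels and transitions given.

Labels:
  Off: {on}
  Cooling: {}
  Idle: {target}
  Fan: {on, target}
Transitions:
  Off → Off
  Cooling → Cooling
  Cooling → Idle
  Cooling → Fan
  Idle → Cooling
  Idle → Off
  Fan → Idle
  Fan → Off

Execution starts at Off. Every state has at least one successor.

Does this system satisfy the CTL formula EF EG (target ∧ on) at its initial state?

No

States satisfying EG (target ∧ on): ∅.
States satisfying EF EG (target ∧ on): ∅.
No suitable path/successor from Off witnesses the formula.
Off ∉ Sat(EF EG (target ∧ on)).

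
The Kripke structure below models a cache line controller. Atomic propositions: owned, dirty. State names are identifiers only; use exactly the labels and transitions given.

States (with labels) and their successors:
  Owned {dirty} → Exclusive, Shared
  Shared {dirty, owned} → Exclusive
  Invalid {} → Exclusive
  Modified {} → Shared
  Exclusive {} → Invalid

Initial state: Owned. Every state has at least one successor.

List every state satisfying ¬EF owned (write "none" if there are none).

States satisfying owned: {Shared}.
States satisfying EF owned: {Owned, Shared, Modified}.
States satisfying ¬EF owned: {Invalid, Exclusive}.

{Invalid, Exclusive}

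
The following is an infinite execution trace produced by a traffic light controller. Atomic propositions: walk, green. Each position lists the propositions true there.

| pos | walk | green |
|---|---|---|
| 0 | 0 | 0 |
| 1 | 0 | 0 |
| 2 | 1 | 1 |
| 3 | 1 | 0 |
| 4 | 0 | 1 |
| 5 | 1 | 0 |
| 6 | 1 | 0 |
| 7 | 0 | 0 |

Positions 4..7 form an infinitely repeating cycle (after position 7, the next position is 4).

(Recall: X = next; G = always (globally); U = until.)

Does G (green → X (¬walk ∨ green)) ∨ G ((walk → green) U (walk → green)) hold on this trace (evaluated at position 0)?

green → X (¬walk ∨ green) must hold at every position from 0 onward. It fails at position 2, so G (green → X (¬walk ∨ green)) is false.
Positions where green holds: 2, 4.
Check X (¬walk ∨ green) at each: 2→fails, 4→fails.
(walk → green) U (walk → green) must hold at every position from 0 onward. It fails at position 3, so G ((walk → green) U (walk → green)) is false.
At position 0: G (green → X (¬walk ∨ green)) is false; G ((walk → green) U (walk → green)) is false; so G (green → X (¬walk ∨ green)) ∨ G ((walk → green) U (walk → green)) is false.

Violated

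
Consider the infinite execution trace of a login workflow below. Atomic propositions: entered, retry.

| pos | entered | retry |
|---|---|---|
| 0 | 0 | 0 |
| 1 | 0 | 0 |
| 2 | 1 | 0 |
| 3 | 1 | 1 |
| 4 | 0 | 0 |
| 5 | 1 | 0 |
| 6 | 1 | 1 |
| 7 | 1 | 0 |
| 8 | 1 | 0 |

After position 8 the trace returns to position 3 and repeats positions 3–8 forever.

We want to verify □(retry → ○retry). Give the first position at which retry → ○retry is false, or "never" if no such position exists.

3

Check retry → ○retry at each position in order: 0 ✓, 1 ✓, 2 ✓.
At position 3 the labels are {entered, retry} and the next position 4 has {}, so retry → ○retry is false there. This is the first violation.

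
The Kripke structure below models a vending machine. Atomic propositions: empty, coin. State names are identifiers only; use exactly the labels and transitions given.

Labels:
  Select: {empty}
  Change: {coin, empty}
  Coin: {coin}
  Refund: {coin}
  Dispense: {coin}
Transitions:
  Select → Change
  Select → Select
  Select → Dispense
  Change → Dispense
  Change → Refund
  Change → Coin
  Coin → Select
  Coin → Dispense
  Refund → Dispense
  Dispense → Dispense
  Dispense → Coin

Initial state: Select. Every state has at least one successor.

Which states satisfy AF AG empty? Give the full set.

none

States satisfying AG empty: ∅.
States satisfying AF AG empty: ∅.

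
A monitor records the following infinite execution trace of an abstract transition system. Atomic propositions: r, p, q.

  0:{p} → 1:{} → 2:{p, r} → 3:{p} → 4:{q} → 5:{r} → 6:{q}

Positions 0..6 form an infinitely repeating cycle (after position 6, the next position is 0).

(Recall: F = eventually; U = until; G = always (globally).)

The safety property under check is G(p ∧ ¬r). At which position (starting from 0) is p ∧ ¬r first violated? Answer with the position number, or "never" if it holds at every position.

1

Check p ∧ ¬r at each position in order: 0 ✓.
At position 1 the labels are {}, so p ∧ ¬r is false there. This is the first violation.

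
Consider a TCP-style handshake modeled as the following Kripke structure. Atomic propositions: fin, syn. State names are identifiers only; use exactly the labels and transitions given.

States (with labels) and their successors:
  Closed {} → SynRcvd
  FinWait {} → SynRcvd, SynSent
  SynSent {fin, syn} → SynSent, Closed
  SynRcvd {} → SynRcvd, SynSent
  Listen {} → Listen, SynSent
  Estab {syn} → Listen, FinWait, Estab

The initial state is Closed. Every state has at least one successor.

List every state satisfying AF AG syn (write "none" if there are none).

none

States satisfying AG syn: ∅.
States satisfying AF AG syn: ∅.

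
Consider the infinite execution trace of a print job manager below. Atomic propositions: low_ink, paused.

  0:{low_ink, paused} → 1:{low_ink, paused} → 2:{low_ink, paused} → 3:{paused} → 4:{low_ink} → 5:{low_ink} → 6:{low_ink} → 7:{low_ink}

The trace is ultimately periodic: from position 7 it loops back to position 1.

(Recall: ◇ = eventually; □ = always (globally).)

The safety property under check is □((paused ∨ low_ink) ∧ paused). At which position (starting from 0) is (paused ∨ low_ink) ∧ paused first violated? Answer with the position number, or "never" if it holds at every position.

4

Check (paused ∨ low_ink) ∧ paused at each position in order: 0 ✓, 1 ✓, 2 ✓, 3 ✓.
At position 4 the labels are {low_ink}, so (paused ∨ low_ink) ∧ paused is false there. This is the first violation.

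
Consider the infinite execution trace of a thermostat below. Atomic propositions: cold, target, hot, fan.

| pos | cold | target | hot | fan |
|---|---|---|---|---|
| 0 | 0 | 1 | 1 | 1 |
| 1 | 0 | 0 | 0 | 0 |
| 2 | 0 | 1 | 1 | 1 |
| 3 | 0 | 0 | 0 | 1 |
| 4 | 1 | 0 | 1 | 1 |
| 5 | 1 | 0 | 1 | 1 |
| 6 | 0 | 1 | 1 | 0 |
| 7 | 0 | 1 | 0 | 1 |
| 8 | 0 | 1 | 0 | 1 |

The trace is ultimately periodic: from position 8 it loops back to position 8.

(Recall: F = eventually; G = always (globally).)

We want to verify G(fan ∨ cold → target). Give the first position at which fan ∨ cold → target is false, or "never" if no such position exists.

3

Check fan ∨ cold → target at each position in order: 0 ✓, 1 ✓, 2 ✓.
At position 3 the labels are {fan}, so fan ∨ cold → target is false there. This is the first violation.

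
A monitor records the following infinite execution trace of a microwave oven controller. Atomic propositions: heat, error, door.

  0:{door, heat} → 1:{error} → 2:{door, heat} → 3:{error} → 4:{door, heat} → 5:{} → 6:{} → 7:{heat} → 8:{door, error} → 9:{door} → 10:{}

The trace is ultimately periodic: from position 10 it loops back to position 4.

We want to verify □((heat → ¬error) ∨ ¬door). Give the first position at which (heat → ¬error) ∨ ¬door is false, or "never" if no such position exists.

(heat → ¬error) ∨ ¬door holds at every position 0..10, and those are all the positions the trace ever visits, so the invariant □((heat → ¬error) ∨ ¬door) is never violated.

never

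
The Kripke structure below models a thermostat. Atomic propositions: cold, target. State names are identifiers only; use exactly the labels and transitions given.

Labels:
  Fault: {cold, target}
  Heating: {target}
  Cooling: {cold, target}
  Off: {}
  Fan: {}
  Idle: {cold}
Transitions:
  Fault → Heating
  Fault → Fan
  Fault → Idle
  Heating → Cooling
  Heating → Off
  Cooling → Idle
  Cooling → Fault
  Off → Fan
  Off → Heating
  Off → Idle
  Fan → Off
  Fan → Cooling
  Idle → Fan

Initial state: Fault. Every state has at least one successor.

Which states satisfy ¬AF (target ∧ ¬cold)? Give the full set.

{Fault, Cooling, Off, Fan, Idle}

States satisfying target ∧ ¬cold: {Heating}.
States satisfying AF (target ∧ ¬cold): {Heating}.
States satisfying ¬AF (target ∧ ¬cold): {Fault, Cooling, Off, Fan, Idle}.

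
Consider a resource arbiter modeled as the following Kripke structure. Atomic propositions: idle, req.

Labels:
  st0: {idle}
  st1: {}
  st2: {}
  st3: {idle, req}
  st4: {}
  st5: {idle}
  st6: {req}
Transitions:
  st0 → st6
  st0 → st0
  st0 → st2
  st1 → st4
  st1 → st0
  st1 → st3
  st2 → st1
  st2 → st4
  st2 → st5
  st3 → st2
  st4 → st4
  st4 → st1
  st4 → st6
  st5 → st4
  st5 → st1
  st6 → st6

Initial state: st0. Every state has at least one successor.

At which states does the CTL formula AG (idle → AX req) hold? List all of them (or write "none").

{st6}

States satisfying idle → AX req: {st1, st2, st4, st6}.
States satisfying AG (idle → AX req): {st6}.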